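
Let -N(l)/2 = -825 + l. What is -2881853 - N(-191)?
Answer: -2883885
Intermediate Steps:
N(l) = 1650 - 2*l (N(l) = -2*(-825 + l) = 1650 - 2*l)
-2881853 - N(-191) = -2881853 - (1650 - 2*(-191)) = -2881853 - (1650 + 382) = -2881853 - 1*2032 = -2881853 - 2032 = -2883885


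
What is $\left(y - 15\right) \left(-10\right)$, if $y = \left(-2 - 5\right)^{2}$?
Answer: $-340$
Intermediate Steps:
$y = 49$ ($y = \left(-7\right)^{2} = 49$)
$\left(y - 15\right) \left(-10\right) = \left(49 - 15\right) \left(-10\right) = 34 \left(-10\right) = -340$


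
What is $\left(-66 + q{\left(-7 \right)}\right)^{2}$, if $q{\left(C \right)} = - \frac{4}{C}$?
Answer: $\frac{209764}{49} \approx 4280.9$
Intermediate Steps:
$\left(-66 + q{\left(-7 \right)}\right)^{2} = \left(-66 - \frac{4}{-7}\right)^{2} = \left(-66 - - \frac{4}{7}\right)^{2} = \left(-66 + \frac{4}{7}\right)^{2} = \left(- \frac{458}{7}\right)^{2} = \frac{209764}{49}$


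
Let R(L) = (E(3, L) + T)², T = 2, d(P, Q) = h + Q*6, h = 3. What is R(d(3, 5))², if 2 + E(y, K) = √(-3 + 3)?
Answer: 0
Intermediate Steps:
E(y, K) = -2 (E(y, K) = -2 + √(-3 + 3) = -2 + √0 = -2 + 0 = -2)
d(P, Q) = 3 + 6*Q (d(P, Q) = 3 + Q*6 = 3 + 6*Q)
R(L) = 0 (R(L) = (-2 + 2)² = 0² = 0)
R(d(3, 5))² = 0² = 0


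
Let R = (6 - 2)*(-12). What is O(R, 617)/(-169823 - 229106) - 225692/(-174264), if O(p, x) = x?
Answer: 22481890745/17379740814 ≈ 1.2936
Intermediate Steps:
R = -48 (R = 4*(-12) = -48)
O(R, 617)/(-169823 - 229106) - 225692/(-174264) = 617/(-169823 - 229106) - 225692/(-174264) = 617/(-398929) - 225692*(-1/174264) = 617*(-1/398929) + 56423/43566 = -617/398929 + 56423/43566 = 22481890745/17379740814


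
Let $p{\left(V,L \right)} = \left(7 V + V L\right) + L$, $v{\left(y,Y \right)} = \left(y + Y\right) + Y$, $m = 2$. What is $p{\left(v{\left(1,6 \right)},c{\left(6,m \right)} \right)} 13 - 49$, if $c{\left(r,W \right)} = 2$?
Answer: $1498$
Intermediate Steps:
$v{\left(y,Y \right)} = y + 2 Y$ ($v{\left(y,Y \right)} = \left(Y + y\right) + Y = y + 2 Y$)
$p{\left(V,L \right)} = L + 7 V + L V$ ($p{\left(V,L \right)} = \left(7 V + L V\right) + L = L + 7 V + L V$)
$p{\left(v{\left(1,6 \right)},c{\left(6,m \right)} \right)} 13 - 49 = \left(2 + 7 \left(1 + 2 \cdot 6\right) + 2 \left(1 + 2 \cdot 6\right)\right) 13 - 49 = \left(2 + 7 \left(1 + 12\right) + 2 \left(1 + 12\right)\right) 13 - 49 = \left(2 + 7 \cdot 13 + 2 \cdot 13\right) 13 - 49 = \left(2 + 91 + 26\right) 13 - 49 = 119 \cdot 13 - 49 = 1547 - 49 = 1498$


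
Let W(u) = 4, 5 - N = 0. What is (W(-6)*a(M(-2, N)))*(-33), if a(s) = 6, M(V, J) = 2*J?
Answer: -792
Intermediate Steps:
N = 5 (N = 5 - 1*0 = 5 + 0 = 5)
(W(-6)*a(M(-2, N)))*(-33) = (4*6)*(-33) = 24*(-33) = -792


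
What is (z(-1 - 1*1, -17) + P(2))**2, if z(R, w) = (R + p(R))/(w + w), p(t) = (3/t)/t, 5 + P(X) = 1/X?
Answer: 368449/18496 ≈ 19.920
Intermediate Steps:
P(X) = -5 + 1/X
p(t) = 3/t**2
z(R, w) = (R + 3/R**2)/(2*w) (z(R, w) = (R + 3/R**2)/(w + w) = (R + 3/R**2)/((2*w)) = (R + 3/R**2)*(1/(2*w)) = (R + 3/R**2)/(2*w))
(z(-1 - 1*1, -17) + P(2))**2 = ((1/2)*(3 + (-1 - 1*1)**3)/((-1 - 1*1)**2*(-17)) + (-5 + 1/2))**2 = ((1/2)*(-1/17)*(3 + (-1 - 1)**3)/(-1 - 1)**2 + (-5 + 1/2))**2 = ((1/2)*(-1/17)*(3 + (-2)**3)/(-2)**2 - 9/2)**2 = ((1/2)*(1/4)*(-1/17)*(3 - 8) - 9/2)**2 = ((1/2)*(1/4)*(-1/17)*(-5) - 9/2)**2 = (5/136 - 9/2)**2 = (-607/136)**2 = 368449/18496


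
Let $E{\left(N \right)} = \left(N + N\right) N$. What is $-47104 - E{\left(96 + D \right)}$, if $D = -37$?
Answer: $-54066$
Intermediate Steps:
$E{\left(N \right)} = 2 N^{2}$ ($E{\left(N \right)} = 2 N N = 2 N^{2}$)
$-47104 - E{\left(96 + D \right)} = -47104 - 2 \left(96 - 37\right)^{2} = -47104 - 2 \cdot 59^{2} = -47104 - 2 \cdot 3481 = -47104 - 6962 = -54066$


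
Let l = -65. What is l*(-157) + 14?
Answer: 10219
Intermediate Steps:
l*(-157) + 14 = -65*(-157) + 14 = 10205 + 14 = 10219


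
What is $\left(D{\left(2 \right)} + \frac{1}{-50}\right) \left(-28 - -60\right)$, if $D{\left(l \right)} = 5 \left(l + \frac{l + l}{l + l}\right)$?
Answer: $\frac{11984}{25} \approx 479.36$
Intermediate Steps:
$D{\left(l \right)} = 5 + 5 l$ ($D{\left(l \right)} = 5 \left(l + \frac{2 l}{2 l}\right) = 5 \left(l + 2 l \frac{1}{2 l}\right) = 5 \left(l + 1\right) = 5 \left(1 + l\right) = 5 + 5 l$)
$\left(D{\left(2 \right)} + \frac{1}{-50}\right) \left(-28 - -60\right) = \left(\left(5 + 5 \cdot 2\right) + \frac{1}{-50}\right) \left(-28 - -60\right) = \left(\left(5 + 10\right) - \frac{1}{50}\right) \left(-28 + 60\right) = \left(15 - \frac{1}{50}\right) 32 = \frac{749}{50} \cdot 32 = \frac{11984}{25}$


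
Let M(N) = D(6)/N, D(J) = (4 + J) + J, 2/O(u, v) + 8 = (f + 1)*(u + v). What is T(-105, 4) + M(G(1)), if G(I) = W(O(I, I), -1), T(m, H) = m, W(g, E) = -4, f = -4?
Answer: -109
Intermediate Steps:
O(u, v) = 2/(-8 - 3*u - 3*v) (O(u, v) = 2/(-8 + (-4 + 1)*(u + v)) = 2/(-8 - 3*(u + v)) = 2/(-8 + (-3*u - 3*v)) = 2/(-8 - 3*u - 3*v))
G(I) = -4
D(J) = 4 + 2*J
M(N) = 16/N (M(N) = (4 + 2*6)/N = (4 + 12)/N = 16/N)
T(-105, 4) + M(G(1)) = -105 + 16/(-4) = -105 + 16*(-¼) = -105 - 4 = -109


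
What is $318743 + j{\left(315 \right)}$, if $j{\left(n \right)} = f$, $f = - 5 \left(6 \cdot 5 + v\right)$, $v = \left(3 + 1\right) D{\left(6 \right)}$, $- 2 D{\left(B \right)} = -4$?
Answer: $318553$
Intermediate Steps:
$D{\left(B \right)} = 2$ ($D{\left(B \right)} = \left(- \frac{1}{2}\right) \left(-4\right) = 2$)
$v = 8$ ($v = \left(3 + 1\right) 2 = 4 \cdot 2 = 8$)
$f = -190$ ($f = - 5 \left(6 \cdot 5 + 8\right) = - 5 \left(30 + 8\right) = \left(-5\right) 38 = -190$)
$j{\left(n \right)} = -190$
$318743 + j{\left(315 \right)} = 318743 - 190 = 318553$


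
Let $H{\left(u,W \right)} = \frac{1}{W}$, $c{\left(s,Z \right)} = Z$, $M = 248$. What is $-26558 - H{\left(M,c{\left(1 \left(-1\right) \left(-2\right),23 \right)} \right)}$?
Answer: $- \frac{610835}{23} \approx -26558.0$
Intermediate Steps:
$-26558 - H{\left(M,c{\left(1 \left(-1\right) \left(-2\right),23 \right)} \right)} = -26558 - \frac{1}{23} = - \frac{610835}{23}$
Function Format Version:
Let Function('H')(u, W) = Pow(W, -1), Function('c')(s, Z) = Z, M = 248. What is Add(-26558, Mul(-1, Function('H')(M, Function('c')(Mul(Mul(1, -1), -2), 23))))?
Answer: Rational(-610835, 23) ≈ -26558.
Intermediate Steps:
Add(-26558, Mul(-1, Function('H')(M, Function('c')(Mul(Mul(1, -1), -2), 23)))) = Add(-26558, Mul(-1, Pow(23, -1))) = Add(-26558, Mul(-1, Rational(1, 23))) = Add(-26558, Rational(-1, 23)) = Rational(-610835, 23)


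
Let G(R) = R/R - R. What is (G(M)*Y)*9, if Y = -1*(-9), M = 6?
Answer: -405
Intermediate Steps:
Y = 9
G(R) = 1 - R
(G(M)*Y)*9 = ((1 - 1*6)*9)*9 = ((1 - 6)*9)*9 = -5*9*9 = -45*9 = -405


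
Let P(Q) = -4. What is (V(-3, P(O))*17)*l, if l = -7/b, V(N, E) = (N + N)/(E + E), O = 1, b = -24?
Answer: 119/32 ≈ 3.7188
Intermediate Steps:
V(N, E) = N/E (V(N, E) = (2*N)/((2*E)) = (2*N)*(1/(2*E)) = N/E)
l = 7/24 (l = -7/(-24) = -7*(-1/24) = 7/24 ≈ 0.29167)
(V(-3, P(O))*17)*l = (-3/(-4)*17)*(7/24) = (-3*(-¼)*17)*(7/24) = ((¾)*17)*(7/24) = (51/4)*(7/24) = 119/32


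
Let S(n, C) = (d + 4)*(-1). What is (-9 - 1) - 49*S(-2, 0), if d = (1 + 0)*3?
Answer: 333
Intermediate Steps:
d = 3 (d = 1*3 = 3)
S(n, C) = -7 (S(n, C) = (3 + 4)*(-1) = 7*(-1) = -7)
(-9 - 1) - 49*S(-2, 0) = (-9 - 1) - 49*(-7) = -10 + 343 = 333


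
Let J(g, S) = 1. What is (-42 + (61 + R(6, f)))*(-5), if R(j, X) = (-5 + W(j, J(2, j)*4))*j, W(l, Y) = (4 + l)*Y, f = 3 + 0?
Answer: -1145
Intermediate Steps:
f = 3
W(l, Y) = Y*(4 + l)
R(j, X) = j*(11 + 4*j) (R(j, X) = (-5 + (1*4)*(4 + j))*j = (-5 + 4*(4 + j))*j = (-5 + (16 + 4*j))*j = (11 + 4*j)*j = j*(11 + 4*j))
(-42 + (61 + R(6, f)))*(-5) = (-42 + (61 + 6*(11 + 4*6)))*(-5) = (-42 + (61 + 6*(11 + 24)))*(-5) = (-42 + (61 + 6*35))*(-5) = (-42 + (61 + 210))*(-5) = (-42 + 271)*(-5) = 229*(-5) = -1145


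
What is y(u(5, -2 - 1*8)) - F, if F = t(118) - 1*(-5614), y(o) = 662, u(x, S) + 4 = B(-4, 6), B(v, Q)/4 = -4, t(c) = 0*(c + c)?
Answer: -4952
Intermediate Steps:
t(c) = 0 (t(c) = 0*(2*c) = 0)
B(v, Q) = -16 (B(v, Q) = 4*(-4) = -16)
u(x, S) = -20 (u(x, S) = -4 - 16 = -20)
F = 5614 (F = 0 - 1*(-5614) = 0 + 5614 = 5614)
y(u(5, -2 - 1*8)) - F = 662 - 1*5614 = 662 - 5614 = -4952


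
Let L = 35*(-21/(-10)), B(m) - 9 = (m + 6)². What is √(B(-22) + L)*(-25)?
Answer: -25*√1354/2 ≈ -459.96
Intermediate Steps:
B(m) = 9 + (6 + m)² (B(m) = 9 + (m + 6)² = 9 + (6 + m)²)
L = 147/2 (L = 35*(-21*(-⅒)) = 35*(21/10) = 147/2 ≈ 73.500)
√(B(-22) + L)*(-25) = √((9 + (6 - 22)²) + 147/2)*(-25) = √((9 + (-16)²) + 147/2)*(-25) = √((9 + 256) + 147/2)*(-25) = √(265 + 147/2)*(-25) = √(677/2)*(-25) = (√1354/2)*(-25) = -25*√1354/2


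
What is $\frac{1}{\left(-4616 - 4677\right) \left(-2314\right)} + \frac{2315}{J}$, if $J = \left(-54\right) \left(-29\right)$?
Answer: $\frac{12445441549}{8418816783} \approx 1.4783$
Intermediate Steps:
$J = 1566$
$\frac{1}{\left(-4616 - 4677\right) \left(-2314\right)} + \frac{2315}{J} = \frac{1}{\left(-4616 - 4677\right) \left(-2314\right)} + \frac{2315}{1566} = \frac{1}{-9293} \left(- \frac{1}{2314}\right) + 2315 \cdot \frac{1}{1566} = \left(- \frac{1}{9293}\right) \left(- \frac{1}{2314}\right) + \frac{2315}{1566} = \frac{1}{21504002} + \frac{2315}{1566} = \frac{12445441549}{8418816783}$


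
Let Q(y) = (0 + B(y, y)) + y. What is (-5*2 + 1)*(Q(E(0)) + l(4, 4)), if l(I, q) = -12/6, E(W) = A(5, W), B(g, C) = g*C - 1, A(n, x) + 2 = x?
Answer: 9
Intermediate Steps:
A(n, x) = -2 + x
B(g, C) = -1 + C*g (B(g, C) = C*g - 1 = -1 + C*g)
E(W) = -2 + W
l(I, q) = -2 (l(I, q) = -12*⅙ = -2)
Q(y) = -1 + y + y² (Q(y) = (0 + (-1 + y*y)) + y = (0 + (-1 + y²)) + y = (-1 + y²) + y = -1 + y + y²)
(-5*2 + 1)*(Q(E(0)) + l(4, 4)) = (-5*2 + 1)*((-1 + (-2 + 0) + (-2 + 0)²) - 2) = (-10 + 1)*((-1 - 2 + (-2)²) - 2) = -9*((-1 - 2 + 4) - 2) = -9*(1 - 2) = -9*(-1) = 9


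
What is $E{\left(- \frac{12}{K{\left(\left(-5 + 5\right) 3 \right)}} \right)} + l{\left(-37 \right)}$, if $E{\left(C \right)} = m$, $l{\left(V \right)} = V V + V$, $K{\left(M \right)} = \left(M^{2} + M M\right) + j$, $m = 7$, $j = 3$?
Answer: $1339$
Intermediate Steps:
$K{\left(M \right)} = 3 + 2 M^{2}$ ($K{\left(M \right)} = \left(M^{2} + M M\right) + 3 = \left(M^{2} + M^{2}\right) + 3 = 2 M^{2} + 3 = 3 + 2 M^{2}$)
$l{\left(V \right)} = V + V^{2}$ ($l{\left(V \right)} = V^{2} + V = V + V^{2}$)
$E{\left(C \right)} = 7$
$E{\left(- \frac{12}{K{\left(\left(-5 + 5\right) 3 \right)}} \right)} + l{\left(-37 \right)} = 7 - 37 \left(1 - 37\right) = 7 - -1332 = 7 + 1332 = 1339$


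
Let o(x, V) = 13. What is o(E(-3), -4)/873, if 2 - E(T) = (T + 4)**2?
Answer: 13/873 ≈ 0.014891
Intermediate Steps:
E(T) = 2 - (4 + T)**2 (E(T) = 2 - (T + 4)**2 = 2 - (4 + T)**2)
o(E(-3), -4)/873 = 13/873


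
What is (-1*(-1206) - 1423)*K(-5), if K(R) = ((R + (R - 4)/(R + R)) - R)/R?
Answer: 1953/50 ≈ 39.060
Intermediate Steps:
K(R) = (-4 + R)/(2*R²) (K(R) = ((R + (-4 + R)/((2*R))) - R)/R = ((R + (-4 + R)*(1/(2*R))) - R)/R = ((R + (-4 + R)/(2*R)) - R)/R = ((-4 + R)/(2*R))/R = (-4 + R)/(2*R²))
(-1*(-1206) - 1423)*K(-5) = (-1*(-1206) - 1423)*((½)*(-4 - 5)/(-5)²) = (1206 - 1423)*((½)*(1/25)*(-9)) = -217*(-9/50) = 1953/50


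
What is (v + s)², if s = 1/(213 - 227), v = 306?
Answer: 18344089/196 ≈ 93592.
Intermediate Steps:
s = -1/14 (s = 1/(-14) = -1/14 ≈ -0.071429)
(v + s)² = (306 - 1/14)² = (4283/14)² = 18344089/196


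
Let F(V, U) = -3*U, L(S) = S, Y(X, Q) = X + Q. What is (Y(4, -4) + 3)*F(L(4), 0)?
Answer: 0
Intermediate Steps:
Y(X, Q) = Q + X
(Y(4, -4) + 3)*F(L(4), 0) = ((-4 + 4) + 3)*(-3*0) = (0 + 3)*0 = 3*0 = 0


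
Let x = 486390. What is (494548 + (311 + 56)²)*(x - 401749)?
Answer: 53259248917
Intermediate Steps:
(494548 + (311 + 56)²)*(x - 401749) = (494548 + (311 + 56)²)*(486390 - 401749) = (494548 + 367²)*84641 = (494548 + 134689)*84641 = 629237*84641 = 53259248917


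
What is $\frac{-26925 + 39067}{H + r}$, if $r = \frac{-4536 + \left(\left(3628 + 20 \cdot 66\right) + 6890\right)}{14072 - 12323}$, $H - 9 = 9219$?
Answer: $\frac{3539393}{2691179} \approx 1.3152$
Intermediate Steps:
$H = 9228$ ($H = 9 + 9219 = 9228$)
$r = \frac{2434}{583}$ ($r = \frac{-4536 + \left(\left(3628 + 1320\right) + 6890\right)}{1749} = \left(-4536 + \left(4948 + 6890\right)\right) \frac{1}{1749} = \left(-4536 + 11838\right) \frac{1}{1749} = 7302 \cdot \frac{1}{1749} = \frac{2434}{583} \approx 4.175$)
$\frac{-26925 + 39067}{H + r} = \frac{-26925 + 39067}{9228 + \frac{2434}{583}} = \frac{12142}{\frac{5382358}{583}} = 12142 \cdot \frac{583}{5382358} = \frac{3539393}{2691179}$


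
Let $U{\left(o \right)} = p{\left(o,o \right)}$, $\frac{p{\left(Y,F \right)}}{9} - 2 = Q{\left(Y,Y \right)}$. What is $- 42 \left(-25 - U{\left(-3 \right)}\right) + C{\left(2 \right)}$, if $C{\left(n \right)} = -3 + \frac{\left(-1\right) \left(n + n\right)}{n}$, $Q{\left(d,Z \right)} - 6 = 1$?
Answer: $4447$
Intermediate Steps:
$Q{\left(d,Z \right)} = 7$ ($Q{\left(d,Z \right)} = 6 + 1 = 7$)
$p{\left(Y,F \right)} = 81$ ($p{\left(Y,F \right)} = 18 + 9 \cdot 7 = 18 + 63 = 81$)
$U{\left(o \right)} = 81$
$C{\left(n \right)} = -5$ ($C{\left(n \right)} = -3 + \frac{\left(-1\right) 2 n}{n} = -3 + \frac{\left(-2\right) n}{n} = -3 - 2 = -5$)
$- 42 \left(-25 - U{\left(-3 \right)}\right) + C{\left(2 \right)} = - 42 \left(-25 - 81\right) - 5 = \left(-42\right) \left(-106\right) - 5 = 4452 - 5 = 4447$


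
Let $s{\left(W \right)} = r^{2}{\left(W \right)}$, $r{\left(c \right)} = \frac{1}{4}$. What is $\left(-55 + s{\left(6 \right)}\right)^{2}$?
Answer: $\frac{772641}{256} \approx 3018.1$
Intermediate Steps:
$r{\left(c \right)} = \frac{1}{4}$
$s{\left(W \right)} = \frac{1}{16}$ ($s{\left(W \right)} = \left(\frac{1}{4}\right)^{2} = \frac{1}{16}$)
$\left(-55 + s{\left(6 \right)}\right)^{2} = \left(-55 + \frac{1}{16}\right)^{2} = \left(- \frac{879}{16}\right)^{2} = \frac{772641}{256}$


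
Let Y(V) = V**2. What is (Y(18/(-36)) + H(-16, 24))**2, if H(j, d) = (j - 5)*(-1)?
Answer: 7225/16 ≈ 451.56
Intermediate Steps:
H(j, d) = 5 - j (H(j, d) = (-5 + j)*(-1) = 5 - j)
(Y(18/(-36)) + H(-16, 24))**2 = ((18/(-36))**2 + (5 - 1*(-16)))**2 = ((18*(-1/36))**2 + (5 + 16))**2 = ((-1/2)**2 + 21)**2 = (1/4 + 21)**2 = (85/4)**2 = 7225/16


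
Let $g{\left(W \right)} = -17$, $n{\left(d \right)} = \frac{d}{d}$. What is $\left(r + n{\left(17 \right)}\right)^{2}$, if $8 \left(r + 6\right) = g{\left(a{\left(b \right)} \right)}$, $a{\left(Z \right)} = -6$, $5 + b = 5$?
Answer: $\frac{3249}{64} \approx 50.766$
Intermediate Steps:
$b = 0$ ($b = -5 + 5 = 0$)
$n{\left(d \right)} = 1$
$r = - \frac{65}{8}$ ($r = -6 + \frac{1}{8} \left(-17\right) = -6 - \frac{17}{8} = - \frac{65}{8} \approx -8.125$)
$\left(r + n{\left(17 \right)}\right)^{2} = \left(- \frac{65}{8} + 1\right)^{2} = \left(- \frac{57}{8}\right)^{2} = \frac{3249}{64}$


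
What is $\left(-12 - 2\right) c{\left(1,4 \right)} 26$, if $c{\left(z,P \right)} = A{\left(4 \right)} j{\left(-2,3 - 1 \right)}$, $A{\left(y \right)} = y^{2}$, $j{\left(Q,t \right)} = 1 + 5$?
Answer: $-34944$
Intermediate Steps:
$j{\left(Q,t \right)} = 6$
$c{\left(z,P \right)} = 96$ ($c{\left(z,P \right)} = 4^{2} \cdot 6 = 16 \cdot 6 = 96$)
$\left(-12 - 2\right) c{\left(1,4 \right)} 26 = \left(-12 - 2\right) 96 \cdot 26 = \left(-14\right) 96 \cdot 26 = \left(-1344\right) 26 = -34944$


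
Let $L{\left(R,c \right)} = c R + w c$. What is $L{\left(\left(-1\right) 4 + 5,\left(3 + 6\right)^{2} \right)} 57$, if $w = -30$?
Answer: $-133893$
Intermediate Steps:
$L{\left(R,c \right)} = - 30 c + R c$ ($L{\left(R,c \right)} = c R - 30 c = R c - 30 c = - 30 c + R c$)
$L{\left(\left(-1\right) 4 + 5,\left(3 + 6\right)^{2} \right)} 57 = \left(3 + 6\right)^{2} \left(-30 + \left(\left(-1\right) 4 + 5\right)\right) 57 = 9^{2} \left(-30 + \left(-4 + 5\right)\right) 57 = 81 \left(-30 + 1\right) 57 = 81 \left(-29\right) 57 = \left(-2349\right) 57 = -133893$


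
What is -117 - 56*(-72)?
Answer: 3915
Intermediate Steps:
-117 - 56*(-72) = -117 + 4032 = 3915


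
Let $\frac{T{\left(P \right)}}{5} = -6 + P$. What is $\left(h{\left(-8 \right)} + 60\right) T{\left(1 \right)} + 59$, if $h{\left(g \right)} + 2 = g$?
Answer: $-1191$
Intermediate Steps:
$h{\left(g \right)} = -2 + g$
$T{\left(P \right)} = -30 + 5 P$ ($T{\left(P \right)} = 5 \left(-6 + P\right) = -30 + 5 P$)
$\left(h{\left(-8 \right)} + 60\right) T{\left(1 \right)} + 59 = \left(\left(-2 - 8\right) + 60\right) \left(-30 + 5 \cdot 1\right) + 59 = \left(-10 + 60\right) \left(-30 + 5\right) + 59 = 50 \left(-25\right) + 59 = -1250 + 59 = -1191$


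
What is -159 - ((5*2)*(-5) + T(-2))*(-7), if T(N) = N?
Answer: -523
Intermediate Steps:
-159 - ((5*2)*(-5) + T(-2))*(-7) = -159 - ((5*2)*(-5) - 2)*(-7) = -159 - (10*(-5) - 2)*(-7) = -159 - (-50 - 2)*(-7) = -159 - (-52)*(-7) = -159 - 1*364 = -159 - 364 = -523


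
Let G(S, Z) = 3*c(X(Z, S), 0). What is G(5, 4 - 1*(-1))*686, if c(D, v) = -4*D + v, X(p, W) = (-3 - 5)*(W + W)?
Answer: 658560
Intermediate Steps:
X(p, W) = -16*W
c(D, v) = v - 4*D
G(S, Z) = 192*S (G(S, Z) = 3*(0 - (-64)*S) = 3*(0 + 64*S) = 3*(64*S) = 192*S)
G(5, 4 - 1*(-1))*686 = (192*5)*686 = 960*686 = 658560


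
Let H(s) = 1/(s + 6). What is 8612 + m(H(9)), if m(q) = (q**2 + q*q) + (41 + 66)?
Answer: 1961777/225 ≈ 8719.0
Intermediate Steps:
H(s) = 1/(6 + s)
m(q) = 107 + 2*q**2 (m(q) = (q**2 + q**2) + 107 = 2*q**2 + 107 = 107 + 2*q**2)
8612 + m(H(9)) = 8612 + (107 + 2*(1/(6 + 9))**2) = 8612 + (107 + 2*(1/15)**2) = 8612 + (107 + 2*(1/225)) = 8612 + (107 + 2/225) = 8612 + 24077/225 = 1961777/225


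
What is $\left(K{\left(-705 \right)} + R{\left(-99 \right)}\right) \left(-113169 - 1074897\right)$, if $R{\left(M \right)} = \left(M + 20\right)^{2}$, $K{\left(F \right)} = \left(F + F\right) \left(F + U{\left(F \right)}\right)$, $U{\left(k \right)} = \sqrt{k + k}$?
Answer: $-1188411727206 + 1675173060 i \sqrt{1410} \approx -1.1884 \cdot 10^{12} + 6.2903 \cdot 10^{10} i$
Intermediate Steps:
$U{\left(k \right)} = \sqrt{2} \sqrt{k}$ ($U{\left(k \right)} = \sqrt{2 k} = \sqrt{2} \sqrt{k}$)
$K{\left(F \right)} = 2 F \left(F + \sqrt{2} \sqrt{F}\right)$ ($K{\left(F \right)} = \left(F + F\right) \left(F + \sqrt{2} \sqrt{F}\right) = 2 F \left(F + \sqrt{2} \sqrt{F}\right)$)
$R{\left(M \right)} = \left(20 + M\right)^{2}$
$\left(K{\left(-705 \right)} + R{\left(-99 \right)}\right) \left(-113169 - 1074897\right) = \left(2 \left(-705\right) \left(-705 + \sqrt{2} \sqrt{-705}\right) + \left(20 - 99\right)^{2}\right) \left(-113169 - 1074897\right) = \left(2 \left(-705\right) \left(-705 + \sqrt{2} i \sqrt{705}\right) + \left(-79\right)^{2}\right) \left(-1188066\right) = \left(2 \left(-705\right) \left(-705 + i \sqrt{1410}\right) + 6241\right) \left(-1188066\right) = \left(\left(994050 - 1410 i \sqrt{1410}\right) + 6241\right) \left(-1188066\right) = \left(1000291 - 1410 i \sqrt{1410}\right) \left(-1188066\right) = -1188411727206 + 1675173060 i \sqrt{1410}$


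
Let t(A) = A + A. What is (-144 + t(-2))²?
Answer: 21904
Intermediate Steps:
t(A) = 2*A
(-144 + t(-2))² = (-144 + 2*(-2))² = (-144 - 4)² = (-148)² = 21904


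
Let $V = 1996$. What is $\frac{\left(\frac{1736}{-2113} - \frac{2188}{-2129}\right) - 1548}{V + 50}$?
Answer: $- \frac{1160478316}{1534014757} \approx -0.7565$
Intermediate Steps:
$\frac{\left(\frac{1736}{-2113} - \frac{2188}{-2129}\right) - 1548}{V + 50} = \frac{\left(\frac{1736}{-2113} - \frac{2188}{-2129}\right) - 1548}{1996 + 50} = \frac{\left(1736 \left(- \frac{1}{2113}\right) - - \frac{2188}{2129}\right) - 1548}{2046} = \left(\left(- \frac{1736}{2113} + \frac{2188}{2129}\right) - 1548\right) \frac{1}{2046} = \left(\frac{927300}{4498577} - 1548\right) \frac{1}{2046} = \left(- \frac{6962869896}{4498577}\right) \frac{1}{2046} = - \frac{1160478316}{1534014757}$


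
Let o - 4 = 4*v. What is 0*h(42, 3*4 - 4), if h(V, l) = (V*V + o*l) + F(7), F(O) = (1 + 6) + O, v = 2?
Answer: 0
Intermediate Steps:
o = 12 (o = 4 + 4*2 = 4 + 8 = 12)
F(O) = 7 + O
h(V, l) = 14 + V**2 + 12*l (h(V, l) = (V*V + 12*l) + (7 + 7) = (V**2 + 12*l) + 14 = 14 + V**2 + 12*l)
0*h(42, 3*4 - 4) = 0*(14 + 42**2 + 12*(3*4 - 4)) = 0*(14 + 1764 + 12*(12 - 4)) = 0*(14 + 1764 + 12*8) = 0*(14 + 1764 + 96) = 0*1874 = 0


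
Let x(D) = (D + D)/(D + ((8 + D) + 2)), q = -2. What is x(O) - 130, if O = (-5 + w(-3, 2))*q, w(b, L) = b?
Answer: -2714/21 ≈ -129.24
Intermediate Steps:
O = 16 (O = (-5 - 3)*(-2) = -8*(-2) = 16)
x(D) = 2*D/(10 + 2*D) (x(D) = (2*D)/(D + (10 + D)) = (2*D)/(10 + 2*D) = 2*D/(10 + 2*D))
x(O) - 130 = 16/(5 + 16) - 130 = 16/21 - 130 = -2714/21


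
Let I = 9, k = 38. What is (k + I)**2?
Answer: 2209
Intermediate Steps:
(k + I)**2 = (38 + 9)**2 = 47**2 = 2209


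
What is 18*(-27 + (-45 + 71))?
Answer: -18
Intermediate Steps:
18*(-27 + (-45 + 71)) = 18*(-27 + 26) = 18*(-1) = -18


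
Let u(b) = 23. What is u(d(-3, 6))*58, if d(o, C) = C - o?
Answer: 1334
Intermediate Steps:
u(d(-3, 6))*58 = 23*58 = 1334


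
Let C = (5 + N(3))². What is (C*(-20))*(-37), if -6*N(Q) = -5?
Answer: 226625/9 ≈ 25181.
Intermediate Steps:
N(Q) = ⅚ (N(Q) = -⅙*(-5) = ⅚)
C = 1225/36 (C = (5 + ⅚)² = (35/6)² = 1225/36 ≈ 34.028)
(C*(-20))*(-37) = ((1225/36)*(-20))*(-37) = -6125/9*(-37) = 226625/9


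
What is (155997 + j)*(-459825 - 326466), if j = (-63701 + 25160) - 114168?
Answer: -2585324808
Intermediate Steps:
j = -152709 (j = -38541 - 114168 = -152709)
(155997 + j)*(-459825 - 326466) = (155997 - 152709)*(-459825 - 326466) = 3288*(-786291) = -2585324808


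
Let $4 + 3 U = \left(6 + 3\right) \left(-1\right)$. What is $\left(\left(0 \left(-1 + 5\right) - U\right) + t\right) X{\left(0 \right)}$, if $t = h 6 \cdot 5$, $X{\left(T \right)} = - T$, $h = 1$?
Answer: $0$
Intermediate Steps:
$U = - \frac{13}{3}$ ($U = - \frac{4}{3} + \frac{\left(6 + 3\right) \left(-1\right)}{3} = - \frac{4}{3} + \frac{9 \left(-1\right)}{3} = - \frac{4}{3} + \frac{1}{3} \left(-9\right) = - \frac{4}{3} - 3 = - \frac{13}{3} \approx -4.3333$)
$t = 30$ ($t = 1 \cdot 6 \cdot 5 = 6 \cdot 5 = 30$)
$\left(\left(0 \left(-1 + 5\right) - U\right) + t\right) X{\left(0 \right)} = \left(\left(0 \left(-1 + 5\right) - - \frac{13}{3}\right) + 30\right) \left(\left(-1\right) 0\right) = \left(\left(0 \cdot 4 + \frac{13}{3}\right) + 30\right) 0 = \left(\left(0 + \frac{13}{3}\right) + 30\right) 0 = \left(\frac{13}{3} + 30\right) 0 = \frac{103}{3} \cdot 0 = 0$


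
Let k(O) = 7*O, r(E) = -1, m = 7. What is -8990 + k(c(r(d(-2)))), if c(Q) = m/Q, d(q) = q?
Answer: -9039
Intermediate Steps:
c(Q) = 7/Q
-8990 + k(c(r(d(-2)))) = -8990 + 7*(7/(-1)) = -8990 + 7*(7*(-1)) = -8990 + 7*(-7) = -8990 - 49 = -9039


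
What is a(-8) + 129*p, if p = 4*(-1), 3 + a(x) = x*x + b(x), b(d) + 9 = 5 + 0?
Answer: -459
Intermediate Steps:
b(d) = -4 (b(d) = -9 + (5 + 0) = -9 + 5 = -4)
a(x) = -7 + x**2 (a(x) = -3 + (x*x - 4) = -3 + (x**2 - 4) = -3 + (-4 + x**2) = -7 + x**2)
p = -4
a(-8) + 129*p = (-7 + (-8)**2) + 129*(-4) = (-7 + 64) - 516 = 57 - 516 = -459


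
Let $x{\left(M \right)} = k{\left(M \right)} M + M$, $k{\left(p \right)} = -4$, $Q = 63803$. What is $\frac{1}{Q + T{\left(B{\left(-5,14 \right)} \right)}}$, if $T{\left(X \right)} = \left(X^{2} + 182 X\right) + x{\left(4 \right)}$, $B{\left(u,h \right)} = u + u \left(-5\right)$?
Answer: $\frac{1}{67831} \approx 1.4743 \cdot 10^{-5}$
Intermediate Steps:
$x{\left(M \right)} = - 3 M$ ($x{\left(M \right)} = - 4 M + M = - 3 M$)
$B{\left(u,h \right)} = - 4 u$ ($B{\left(u,h \right)} = u - 5 u = - 4 u$)
$T{\left(X \right)} = -12 + X^{2} + 182 X$ ($T{\left(X \right)} = \left(X^{2} + 182 X\right) - 12 = -12 + X^{2} + 182 X$)
$\frac{1}{Q + T{\left(B{\left(-5,14 \right)} \right)}} = \frac{1}{63803 + \left(-12 + \left(\left(-4\right) \left(-5\right)\right)^{2} + 182 \left(\left(-4\right) \left(-5\right)\right)\right)} = \frac{1}{63803 + \left(-12 + 20^{2} + 182 \cdot 20\right)} = \frac{1}{63803 + \left(-12 + 400 + 3640\right)} = \frac{1}{63803 + 4028} = \frac{1}{67831}$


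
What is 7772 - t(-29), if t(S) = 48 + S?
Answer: 7753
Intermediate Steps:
7772 - t(-29) = 7772 - (48 - 29) = 7772 - 1*19 = 7772 - 19 = 7753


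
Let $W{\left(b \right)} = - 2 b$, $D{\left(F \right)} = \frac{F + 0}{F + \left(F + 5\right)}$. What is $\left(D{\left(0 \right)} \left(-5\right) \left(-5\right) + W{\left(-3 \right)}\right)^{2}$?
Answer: $36$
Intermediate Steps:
$D{\left(F \right)} = \frac{F}{5 + 2 F}$ ($D{\left(F \right)} = \frac{F}{F + \left(5 + F\right)} = \frac{F}{5 + 2 F}$)
$\left(D{\left(0 \right)} \left(-5\right) \left(-5\right) + W{\left(-3 \right)}\right)^{2} = \left(\frac{0}{5 + 2 \cdot 0} \left(-5\right) \left(-5\right) - -6\right)^{2} = \left(\frac{0}{5 + 0} \left(-5\right) \left(-5\right) + 6\right)^{2} = \left(\frac{0}{5} \left(-5\right) \left(-5\right) + 6\right)^{2} = \left(0 \cdot \frac{1}{5} \left(-5\right) \left(-5\right) + 6\right)^{2} = \left(0 \left(-5\right) \left(-5\right) + 6\right)^{2} = \left(0 \left(-5\right) + 6\right)^{2} = \left(0 + 6\right)^{2} = 6^{2} = 36$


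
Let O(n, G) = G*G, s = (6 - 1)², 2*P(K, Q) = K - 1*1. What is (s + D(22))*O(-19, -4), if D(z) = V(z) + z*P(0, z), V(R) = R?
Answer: 576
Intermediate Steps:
P(K, Q) = -½ + K/2 (P(K, Q) = (K - 1*1)/2 = (K - 1)/2 = (-1 + K)/2 = -½ + K/2)
s = 25 (s = 5² = 25)
O(n, G) = G²
D(z) = z/2 (D(z) = z + z*(-½ + (½)*0) = z + z*(-½ + 0) = z + z*(-½) = z - z/2 = z/2)
(s + D(22))*O(-19, -4) = (25 + (½)*22)*(-4)² = (25 + 11)*16 = 36*16 = 576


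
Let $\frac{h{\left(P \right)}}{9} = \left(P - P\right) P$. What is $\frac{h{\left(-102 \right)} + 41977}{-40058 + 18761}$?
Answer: $- \frac{41977}{21297} \approx -1.971$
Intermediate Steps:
$h{\left(P \right)} = 0$ ($h{\left(P \right)} = 9 \left(P - P\right) P = 9 \cdot 0 P = 9 \cdot 0 = 0$)
$\frac{h{\left(-102 \right)} + 41977}{-40058 + 18761} = \frac{0 + 41977}{-40058 + 18761} = \frac{41977}{-21297} = 41977 \left(- \frac{1}{21297}\right) = - \frac{41977}{21297}$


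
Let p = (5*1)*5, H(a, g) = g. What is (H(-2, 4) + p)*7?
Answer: 203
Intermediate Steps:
p = 25 (p = 5*5 = 25)
(H(-2, 4) + p)*7 = (4 + 25)*7 = 29*7 = 203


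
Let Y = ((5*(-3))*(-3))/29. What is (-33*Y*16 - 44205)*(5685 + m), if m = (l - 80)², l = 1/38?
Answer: -22777581091005/41876 ≈ -5.4393e+8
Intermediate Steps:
Y = 45/29 (Y = -15*(-3)*(1/29) = 45*(1/29) = 45/29 ≈ 1.5517)
l = 1/38 ≈ 0.026316
m = 9235521/1444 (m = (1/38 - 80)² = (-3039/38)² = 9235521/1444 ≈ 6395.8)
(-33*Y*16 - 44205)*(5685 + m) = (-33*45/29*16 - 44205)*(5685 + 9235521/1444) = (-1485/29*16 - 44205)*(17444661/1444) = (-23760/29 - 44205)*(17444661/1444) = -1305705/29*17444661/1444 = -22777581091005/41876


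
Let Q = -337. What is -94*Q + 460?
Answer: 32138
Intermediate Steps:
-94*Q + 460 = -94*(-337) + 460 = 31678 + 460 = 32138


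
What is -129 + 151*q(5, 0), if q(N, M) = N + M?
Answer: 626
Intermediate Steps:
q(N, M) = M + N
-129 + 151*q(5, 0) = -129 + 151*(0 + 5) = -129 + 151*5 = -129 + 755 = 626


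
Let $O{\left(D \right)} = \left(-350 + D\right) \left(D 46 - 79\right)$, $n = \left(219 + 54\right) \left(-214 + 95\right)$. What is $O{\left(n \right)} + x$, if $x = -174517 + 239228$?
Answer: $49074337308$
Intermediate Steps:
$x = 64711$
$n = -32487$ ($n = 273 \left(-119\right) = -32487$)
$O{\left(D \right)} = \left(-350 + D\right) \left(-79 + 46 D\right)$ ($O{\left(D \right)} = \left(-350 + D\right) \left(46 D - 79\right) = \left(-350 + D\right) \left(-79 + 46 D\right)$)
$O{\left(n \right)} + x = \left(27650 - -525607173 + 46 \left(-32487\right)^{2}\right) + 64711 = \left(27650 + 525607173 + 46 \cdot 1055405169\right) + 64711 = \left(27650 + 525607173 + 48548637774\right) + 64711 = 49074272597 + 64711 = 49074337308$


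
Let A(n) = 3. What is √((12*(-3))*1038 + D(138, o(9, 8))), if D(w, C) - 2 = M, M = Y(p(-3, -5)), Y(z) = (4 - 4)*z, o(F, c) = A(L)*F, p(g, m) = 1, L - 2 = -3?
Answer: I*√37366 ≈ 193.3*I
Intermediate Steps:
L = -1 (L = 2 - 3 = -1)
o(F, c) = 3*F
Y(z) = 0 (Y(z) = 0*z = 0)
M = 0
D(w, C) = 2 (D(w, C) = 2 + 0 = 2)
√((12*(-3))*1038 + D(138, o(9, 8))) = √((12*(-3))*1038 + 2) = √(-36*1038 + 2) = √(-37368 + 2) = √(-37366) = I*√37366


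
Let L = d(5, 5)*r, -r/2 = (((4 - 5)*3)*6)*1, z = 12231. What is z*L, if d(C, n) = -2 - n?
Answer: -3082212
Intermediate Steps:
r = 36 (r = -2*((4 - 5)*3)*6 = -2*-1*3*6 = -2*(-3*6) = -(-36) = -2*(-18) = 36)
L = -252 (L = (-2 - 1*5)*36 = (-2 - 5)*36 = -7*36 = -252)
z*L = 12231*(-252) = -3082212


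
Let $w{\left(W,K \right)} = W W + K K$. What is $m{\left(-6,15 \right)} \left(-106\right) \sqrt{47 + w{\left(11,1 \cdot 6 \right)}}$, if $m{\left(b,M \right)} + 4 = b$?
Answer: $2120 \sqrt{51} \approx 15140.0$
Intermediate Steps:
$w{\left(W,K \right)} = K^{2} + W^{2}$ ($w{\left(W,K \right)} = W^{2} + K^{2} = K^{2} + W^{2}$)
$m{\left(b,M \right)} = -4 + b$
$m{\left(-6,15 \right)} \left(-106\right) \sqrt{47 + w{\left(11,1 \cdot 6 \right)}} = \left(-4 - 6\right) \left(-106\right) \sqrt{47 + \left(\left(1 \cdot 6\right)^{2} + 11^{2}\right)} = \left(-10\right) \left(-106\right) \sqrt{47 + \left(6^{2} + 121\right)} = 1060 \sqrt{47 + \left(36 + 121\right)} = 1060 \sqrt{47 + 157} = 1060 \sqrt{204} = 1060 \cdot 2 \sqrt{51} = 2120 \sqrt{51}$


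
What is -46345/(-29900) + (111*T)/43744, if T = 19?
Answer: 349561/218720 ≈ 1.5982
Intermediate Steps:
-46345/(-29900) + (111*T)/43744 = -46345/(-29900) + (111*19)/43744 = -46345*(-1/29900) + 2109*(1/43744) = 31/20 + 2109/43744 = 349561/218720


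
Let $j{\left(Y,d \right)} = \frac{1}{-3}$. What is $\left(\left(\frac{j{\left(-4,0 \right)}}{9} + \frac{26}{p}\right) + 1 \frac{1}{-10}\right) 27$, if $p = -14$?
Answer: $- \frac{3769}{70} \approx -53.843$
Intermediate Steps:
$j{\left(Y,d \right)} = - \frac{1}{3}$
$\left(\left(\frac{j{\left(-4,0 \right)}}{9} + \frac{26}{p}\right) + 1 \frac{1}{-10}\right) 27 = \left(\left(- \frac{1}{3 \cdot 9} + \frac{26}{-14}\right) + 1 \frac{1}{-10}\right) 27 = \left(\left(\left(- \frac{1}{3}\right) \frac{1}{9} + 26 \left(- \frac{1}{14}\right)\right) + 1 \left(- \frac{1}{10}\right)\right) 27 = \left(\left(- \frac{1}{27} - \frac{13}{7}\right) - \frac{1}{10}\right) 27 = \left(- \frac{358}{189} - \frac{1}{10}\right) 27 = \left(- \frac{3769}{1890}\right) 27 = - \frac{3769}{70}$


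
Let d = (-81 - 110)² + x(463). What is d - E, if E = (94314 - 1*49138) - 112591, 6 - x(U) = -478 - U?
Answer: 104843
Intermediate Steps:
x(U) = 484 + U (x(U) = 6 - (-478 - U) = 6 + (478 + U) = 484 + U)
E = -67415 (E = (94314 - 49138) - 112591 = 45176 - 112591 = -67415)
d = 37428 (d = (-81 - 110)² + (484 + 463) = (-191)² + 947 = 36481 + 947 = 37428)
d - E = 37428 - 1*(-67415) = 37428 + 67415 = 104843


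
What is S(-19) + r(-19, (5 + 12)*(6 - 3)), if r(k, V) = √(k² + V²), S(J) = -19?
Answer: -19 + √2962 ≈ 35.424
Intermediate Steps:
r(k, V) = √(V² + k²)
S(-19) + r(-19, (5 + 12)*(6 - 3)) = -19 + √(((5 + 12)*(6 - 3))² + (-19)²) = -19 + √((17*3)² + 361) = -19 + √(51² + 361) = -19 + √(2601 + 361) = -19 + √2962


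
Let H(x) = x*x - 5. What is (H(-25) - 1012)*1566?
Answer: -613872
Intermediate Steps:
H(x) = -5 + x**2 (H(x) = x**2 - 5 = -5 + x**2)
(H(-25) - 1012)*1566 = ((-5 + (-25)**2) - 1012)*1566 = ((-5 + 625) - 1012)*1566 = (620 - 1012)*1566 = -392*1566 = -613872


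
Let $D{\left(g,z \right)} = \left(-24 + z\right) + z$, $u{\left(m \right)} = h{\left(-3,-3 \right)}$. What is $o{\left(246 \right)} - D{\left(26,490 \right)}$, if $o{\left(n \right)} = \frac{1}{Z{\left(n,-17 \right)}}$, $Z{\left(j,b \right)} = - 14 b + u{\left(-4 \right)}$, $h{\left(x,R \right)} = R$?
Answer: $- \frac{224659}{235} \approx -956.0$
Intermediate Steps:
$u{\left(m \right)} = -3$
$Z{\left(j,b \right)} = -3 - 14 b$ ($Z{\left(j,b \right)} = - 14 b - 3 = -3 - 14 b$)
$o{\left(n \right)} = \frac{1}{235}$ ($o{\left(n \right)} = \frac{1}{-3 - -238} = \frac{1}{-3 + 238} = \frac{1}{235}$)
$D{\left(g,z \right)} = -24 + 2 z$
$o{\left(246 \right)} - D{\left(26,490 \right)} = \frac{1}{235} - \left(-24 + 2 \cdot 490\right) = \frac{1}{235} - \left(-24 + 980\right) = \frac{1}{235} - 956 = - \frac{224659}{235}$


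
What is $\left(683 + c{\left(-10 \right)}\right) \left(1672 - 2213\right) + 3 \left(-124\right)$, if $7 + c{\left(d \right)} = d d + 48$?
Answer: $-446156$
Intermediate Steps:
$c{\left(d \right)} = 41 + d^{2}$ ($c{\left(d \right)} = -7 + \left(d d + 48\right) = -7 + \left(d^{2} + 48\right) = -7 + \left(48 + d^{2}\right) = 41 + d^{2}$)
$\left(683 + c{\left(-10 \right)}\right) \left(1672 - 2213\right) + 3 \left(-124\right) = \left(683 + \left(41 + \left(-10\right)^{2}\right)\right) \left(1672 - 2213\right) + 3 \left(-124\right) = \left(683 + \left(41 + 100\right)\right) \left(-541\right) - 372 = \left(683 + 141\right) \left(-541\right) - 372 = 824 \left(-541\right) - 372 = -445784 - 372 = -446156$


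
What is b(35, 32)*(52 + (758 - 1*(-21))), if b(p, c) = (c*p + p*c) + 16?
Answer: 1874736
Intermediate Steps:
b(p, c) = 16 + 2*c*p (b(p, c) = (c*p + c*p) + 16 = 2*c*p + 16 = 16 + 2*c*p)
b(35, 32)*(52 + (758 - 1*(-21))) = (16 + 2*32*35)*(52 + (758 - 1*(-21))) = (16 + 2240)*(52 + (758 + 21)) = 2256*(52 + 779) = 2256*831 = 1874736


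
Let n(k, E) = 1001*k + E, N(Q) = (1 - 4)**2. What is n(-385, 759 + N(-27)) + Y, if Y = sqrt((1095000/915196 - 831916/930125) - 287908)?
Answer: -384617 + I*sqrt(521559844747074208879743030)/42562333975 ≈ -3.8462e+5 + 536.57*I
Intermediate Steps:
N(Q) = 9 (N(Q) = (-3)**2 = 9)
n(k, E) = E + 1001*k
Y = I*sqrt(521559844747074208879743030)/42562333975 (Y = sqrt((1095000*(1/915196) - 831916*1/930125) - 287908) = sqrt((273750/228799 - 831916/930125) - 287908) = sqrt(64280169866/212811669875 - 287908) = sqrt(-61270117970201634/212811669875) = I*sqrt(521559844747074208879743030)/42562333975 ≈ 536.57*I)
n(-385, 759 + N(-27)) + Y = ((759 + 9) + 1001*(-385)) + I*sqrt(521559844747074208879743030)/42562333975 = (768 - 385385) + I*sqrt(521559844747074208879743030)/42562333975 = -384617 + I*sqrt(521559844747074208879743030)/42562333975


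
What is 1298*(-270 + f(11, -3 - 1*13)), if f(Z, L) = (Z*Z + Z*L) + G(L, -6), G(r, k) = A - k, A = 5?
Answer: -407572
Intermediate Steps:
G(r, k) = 5 - k
f(Z, L) = 11 + Z**2 + L*Z (f(Z, L) = (Z*Z + Z*L) + (5 - 1*(-6)) = (Z**2 + L*Z) + (5 + 6) = (Z**2 + L*Z) + 11 = 11 + Z**2 + L*Z)
1298*(-270 + f(11, -3 - 1*13)) = 1298*(-270 + (11 + 11**2 + (-3 - 1*13)*11)) = 1298*(-270 + (11 + 121 + (-3 - 13)*11)) = 1298*(-270 + (11 + 121 - 16*11)) = 1298*(-270 + (11 + 121 - 176)) = 1298*(-270 - 44) = 1298*(-314) = -407572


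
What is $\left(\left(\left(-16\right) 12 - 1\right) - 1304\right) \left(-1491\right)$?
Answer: $2232027$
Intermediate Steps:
$\left(\left(\left(-16\right) 12 - 1\right) - 1304\right) \left(-1491\right) = \left(\left(-192 - 1\right) - 1304\right) \left(-1491\right) = \left(-193 - 1304\right) \left(-1491\right) = \left(-1497\right) \left(-1491\right) = 2232027$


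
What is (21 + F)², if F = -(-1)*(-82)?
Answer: 3721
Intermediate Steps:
F = -82 (F = -1*82 = -82)
(21 + F)² = (21 - 82)² = (-61)² = 3721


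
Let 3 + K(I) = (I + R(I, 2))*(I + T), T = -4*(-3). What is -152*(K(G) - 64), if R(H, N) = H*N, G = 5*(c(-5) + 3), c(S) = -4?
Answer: 26144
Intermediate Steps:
T = 12
G = -5 (G = 5*(-4 + 3) = 5*(-1) = -5)
K(I) = -3 + 3*I*(12 + I) (K(I) = -3 + (I + I*2)*(I + 12) = -3 + (I + 2*I)*(12 + I) = -3 + (3*I)*(12 + I) = -3 + 3*I*(12 + I))
-152*(K(G) - 64) = -152*((-3 + 3*(-5)² + 36*(-5)) - 64) = -152*((-3 + 3*25 - 180) - 64) = -152*((-3 + 75 - 180) - 64) = -152*(-108 - 64) = -152*(-172) = 26144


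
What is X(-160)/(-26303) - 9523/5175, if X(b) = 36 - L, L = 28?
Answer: -250524869/136118025 ≈ -1.8405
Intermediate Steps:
X(b) = 8 (X(b) = 36 - 1*28 = 36 - 28 = 8)
X(-160)/(-26303) - 9523/5175 = 8/(-26303) - 9523/5175 = 8*(-1/26303) - 9523*1/5175 = -8/26303 - 9523/5175 = -250524869/136118025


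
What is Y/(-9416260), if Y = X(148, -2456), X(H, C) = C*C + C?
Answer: -301474/470813 ≈ -0.64033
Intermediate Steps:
X(H, C) = C + C² (X(H, C) = C² + C = C + C²)
Y = 6029480 (Y = -2456*(1 - 2456) = -2456*(-2455) = 6029480)
Y/(-9416260) = 6029480/(-9416260) = 6029480*(-1/9416260) = -301474/470813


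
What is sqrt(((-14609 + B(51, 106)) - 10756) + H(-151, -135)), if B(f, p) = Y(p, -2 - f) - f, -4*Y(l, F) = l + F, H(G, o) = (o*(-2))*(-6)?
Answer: I*sqrt(108197)/2 ≈ 164.47*I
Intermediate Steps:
H(G, o) = 12*o (H(G, o) = -2*o*(-6) = 12*o)
Y(l, F) = -F/4 - l/4 (Y(l, F) = -(l + F)/4 = -(F + l)/4 = -F/4 - l/4)
B(f, p) = 1/2 - 3*f/4 - p/4 (B(f, p) = (-(-2 - f)/4 - p/4) - f = ((1/2 + f/4) - p/4) - f = (1/2 - p/4 + f/4) - f = 1/2 - 3*f/4 - p/4)
sqrt(((-14609 + B(51, 106)) - 10756) + H(-151, -135)) = sqrt(((-14609 + (1/2 - 3/4*51 - 1/4*106)) - 10756) + 12*(-135)) = sqrt(((-14609 + (1/2 - 153/4 - 53/2)) - 10756) - 1620) = sqrt(((-14609 - 257/4) - 10756) - 1620) = sqrt((-58693/4 - 10756) - 1620) = sqrt(-101717/4 - 1620) = sqrt(-108197/4) = I*sqrt(108197)/2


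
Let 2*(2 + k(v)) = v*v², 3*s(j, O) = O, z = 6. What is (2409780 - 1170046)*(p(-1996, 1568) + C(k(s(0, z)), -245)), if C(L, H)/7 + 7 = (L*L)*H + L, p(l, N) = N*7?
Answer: 5059354454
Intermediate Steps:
s(j, O) = O/3
k(v) = -2 + v³/2 (k(v) = -2 + (v*v²)/2 = -2 + v³/2)
p(l, N) = 7*N
C(L, H) = -49 + 7*L + 7*H*L² (C(L, H) = -49 + 7*((L*L)*H + L) = -49 + 7*(L²*H + L) = -49 + 7*(H*L² + L) = -49 + 7*(L + H*L²) = -49 + (7*L + 7*H*L²) = -49 + 7*L + 7*H*L²)
(2409780 - 1170046)*(p(-1996, 1568) + C(k(s(0, z)), -245)) = (2409780 - 1170046)*(7*1568 + (-49 + 7*(-2 + ((⅓)*6)³/2) + 7*(-245)*(-2 + ((⅓)*6)³/2)²)) = 1239734*(10976 + (-49 + 7*(-2 + (½)*2³) + 7*(-245)*(-2 + (½)*2³)²)) = 1239734*(10976 + (-49 + 7*(-2 + (½)*8) + 7*(-245)*(-2 + (½)*8)²)) = 1239734*(10976 + (-49 + 7*(-2 + 4) + 7*(-245)*(-2 + 4)²)) = 1239734*(10976 + (-49 + 7*2 + 7*(-245)*2²)) = 1239734*(10976 + (-49 + 14 + 7*(-245)*4)) = 1239734*(10976 + (-49 + 14 - 6860)) = 1239734*(10976 - 6895) = 1239734*4081 = 5059354454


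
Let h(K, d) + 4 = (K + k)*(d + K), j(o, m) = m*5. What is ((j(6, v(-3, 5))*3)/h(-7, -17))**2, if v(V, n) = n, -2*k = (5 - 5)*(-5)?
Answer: 5625/26896 ≈ 0.20914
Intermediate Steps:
k = 0 (k = -(5 - 5)*(-5)/2 = -0*(-5) = -1/2*0 = 0)
j(o, m) = 5*m
h(K, d) = -4 + K*(K + d) (h(K, d) = -4 + (K + 0)*(d + K) = -4 + K*(K + d))
((j(6, v(-3, 5))*3)/h(-7, -17))**2 = (((5*5)*3)/(-4 + (-7)**2 - 7*(-17)))**2 = ((25*3)/(-4 + 49 + 119))**2 = (75/164)**2 = 5625/26896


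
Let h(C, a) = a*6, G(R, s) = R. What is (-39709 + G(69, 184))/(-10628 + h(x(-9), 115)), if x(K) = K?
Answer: 19820/4969 ≈ 3.9887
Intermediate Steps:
h(C, a) = 6*a
(-39709 + G(69, 184))/(-10628 + h(x(-9), 115)) = (-39709 + 69)/(-10628 + 6*115) = -39640/(-10628 + 690) = -39640/(-9938) = -39640*(-1/9938) = 19820/4969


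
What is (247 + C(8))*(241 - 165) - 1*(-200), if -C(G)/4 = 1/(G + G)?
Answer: 18953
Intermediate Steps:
C(G) = -2/G (C(G) = -4/(G + G) = -4*1/(2*G) = -2/G)
(247 + C(8))*(241 - 165) - 1*(-200) = (247 - 2/8)*(241 - 165) - 1*(-200) = (247 - 2*1/8)*76 + 200 = (247 - 1/4)*76 + 200 = (987/4)*76 + 200 = 18753 + 200 = 18953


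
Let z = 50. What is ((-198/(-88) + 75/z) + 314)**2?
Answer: 1615441/16 ≈ 1.0097e+5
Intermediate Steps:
((-198/(-88) + 75/z) + 314)**2 = ((-198/(-88) + 75/50) + 314)**2 = ((-198*(-1/88) + 75*(1/50)) + 314)**2 = ((9/4 + 3/2) + 314)**2 = (15/4 + 314)**2 = (1271/4)**2 = 1615441/16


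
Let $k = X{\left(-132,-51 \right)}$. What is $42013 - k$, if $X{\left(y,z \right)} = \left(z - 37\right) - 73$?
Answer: $42174$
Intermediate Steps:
$X{\left(y,z \right)} = -110 + z$ ($X{\left(y,z \right)} = \left(-37 + z\right) - 73 = -110 + z$)
$k = -161$ ($k = -110 - 51 = -161$)
$42013 - k = 42013 - -161 = 42013 + 161 = 42174$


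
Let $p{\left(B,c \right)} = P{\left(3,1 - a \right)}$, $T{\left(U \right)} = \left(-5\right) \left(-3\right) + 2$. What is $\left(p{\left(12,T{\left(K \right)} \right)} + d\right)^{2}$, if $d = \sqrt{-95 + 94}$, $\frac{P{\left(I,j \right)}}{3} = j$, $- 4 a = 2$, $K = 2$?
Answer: $\frac{77}{4} + 9 i \approx 19.25 + 9.0 i$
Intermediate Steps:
$a = - \frac{1}{2}$ ($a = \left(- \frac{1}{4}\right) 2 = - \frac{1}{2} \approx -0.5$)
$P{\left(I,j \right)} = 3 j$
$T{\left(U \right)} = 17$ ($T{\left(U \right)} = 15 + 2 = 17$)
$p{\left(B,c \right)} = \frac{9}{2}$ ($p{\left(B,c \right)} = 3 \left(1 - - \frac{1}{2}\right) = 3 \left(1 + \frac{1}{2}\right) = 3 \cdot \frac{3}{2} = \frac{9}{2}$)
$d = i$ ($d = \sqrt{-1} = i \approx 1.0 i$)
$\left(p{\left(12,T{\left(K \right)} \right)} + d\right)^{2} = \left(\frac{9}{2} + i\right)^{2}$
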